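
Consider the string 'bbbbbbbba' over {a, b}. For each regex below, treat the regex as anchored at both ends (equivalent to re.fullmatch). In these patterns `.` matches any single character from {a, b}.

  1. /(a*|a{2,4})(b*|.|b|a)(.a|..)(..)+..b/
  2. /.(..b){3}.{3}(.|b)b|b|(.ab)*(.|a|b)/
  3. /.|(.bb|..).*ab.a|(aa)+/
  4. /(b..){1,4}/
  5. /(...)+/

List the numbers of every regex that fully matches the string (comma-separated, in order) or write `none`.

4, 5

1 → no match — must end with 'b'
2 → no match
3 → no match
4 → match
5 → match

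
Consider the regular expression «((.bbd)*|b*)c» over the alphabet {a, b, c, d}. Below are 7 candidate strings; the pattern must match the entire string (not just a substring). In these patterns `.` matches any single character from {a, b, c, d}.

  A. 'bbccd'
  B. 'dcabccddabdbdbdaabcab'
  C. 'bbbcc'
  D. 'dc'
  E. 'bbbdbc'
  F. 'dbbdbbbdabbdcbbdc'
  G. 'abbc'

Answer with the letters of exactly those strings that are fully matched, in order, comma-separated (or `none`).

A → no match — must end with 'c'
B → no match — must end with 'c'
C → no match
D → no match
E → no match
F → match
G → no match

F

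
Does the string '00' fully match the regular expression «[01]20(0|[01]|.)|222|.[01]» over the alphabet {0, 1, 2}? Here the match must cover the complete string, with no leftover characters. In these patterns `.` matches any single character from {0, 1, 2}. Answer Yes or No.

Yes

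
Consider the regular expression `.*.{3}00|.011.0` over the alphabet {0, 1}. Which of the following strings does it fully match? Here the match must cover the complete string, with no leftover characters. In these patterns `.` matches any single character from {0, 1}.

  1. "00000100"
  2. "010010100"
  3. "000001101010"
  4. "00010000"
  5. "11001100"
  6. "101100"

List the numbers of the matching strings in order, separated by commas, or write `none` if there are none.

1 → match
2 → match
3 → no match
4 → match
5 → match
6 → match

1, 2, 4, 5, 6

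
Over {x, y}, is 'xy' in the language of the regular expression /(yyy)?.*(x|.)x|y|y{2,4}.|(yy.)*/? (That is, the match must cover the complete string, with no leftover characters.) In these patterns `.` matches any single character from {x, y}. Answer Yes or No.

No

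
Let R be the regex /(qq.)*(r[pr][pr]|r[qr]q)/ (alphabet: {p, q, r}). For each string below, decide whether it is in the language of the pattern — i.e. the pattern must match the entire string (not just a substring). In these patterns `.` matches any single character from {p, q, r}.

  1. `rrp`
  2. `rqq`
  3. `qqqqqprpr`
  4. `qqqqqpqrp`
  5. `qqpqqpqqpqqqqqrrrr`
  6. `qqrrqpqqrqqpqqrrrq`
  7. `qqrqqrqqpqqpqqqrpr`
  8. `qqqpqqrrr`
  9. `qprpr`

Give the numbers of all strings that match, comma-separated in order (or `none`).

1, 2, 3, 5, 7

1 → match
2 → match
3 → match
4 → no match
5 → match
6 → no match
7 → match
8 → no match
9 → no match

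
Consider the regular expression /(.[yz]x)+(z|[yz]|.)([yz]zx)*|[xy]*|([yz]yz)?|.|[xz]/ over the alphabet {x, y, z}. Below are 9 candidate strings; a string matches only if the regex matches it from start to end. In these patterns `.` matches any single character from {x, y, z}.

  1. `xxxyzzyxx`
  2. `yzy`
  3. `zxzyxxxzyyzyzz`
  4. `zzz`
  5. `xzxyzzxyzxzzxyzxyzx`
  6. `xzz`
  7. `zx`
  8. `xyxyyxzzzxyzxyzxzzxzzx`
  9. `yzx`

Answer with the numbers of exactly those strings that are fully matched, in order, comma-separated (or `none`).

1 → no match
2 → no match
3 → no match
4 → no match
5 → match
6 → no match
7 → no match
8 → match
9 → no match

5, 8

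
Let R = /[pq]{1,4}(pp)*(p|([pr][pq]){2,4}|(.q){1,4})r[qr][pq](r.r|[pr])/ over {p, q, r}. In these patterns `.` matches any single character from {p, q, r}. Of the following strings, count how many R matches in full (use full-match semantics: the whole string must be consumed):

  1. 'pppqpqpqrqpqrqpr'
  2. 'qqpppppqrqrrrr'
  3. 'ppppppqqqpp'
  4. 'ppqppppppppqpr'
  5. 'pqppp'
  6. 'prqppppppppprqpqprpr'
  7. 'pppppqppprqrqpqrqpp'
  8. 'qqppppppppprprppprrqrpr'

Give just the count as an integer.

2

1 → match
2 → no match
3 → no match
4 → no match
5 → no match
6 → no match
7 → no match
8 → match
Total matched: 2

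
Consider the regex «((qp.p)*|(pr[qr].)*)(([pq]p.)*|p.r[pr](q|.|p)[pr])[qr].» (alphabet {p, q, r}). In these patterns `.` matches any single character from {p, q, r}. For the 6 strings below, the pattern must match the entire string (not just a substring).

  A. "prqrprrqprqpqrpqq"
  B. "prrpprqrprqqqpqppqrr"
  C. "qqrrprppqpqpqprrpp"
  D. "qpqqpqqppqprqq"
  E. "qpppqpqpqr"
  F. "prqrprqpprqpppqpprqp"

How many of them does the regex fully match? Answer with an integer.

A → no match
B → match
C → no match
D → match
E → match
F → match
Total matched: 4

4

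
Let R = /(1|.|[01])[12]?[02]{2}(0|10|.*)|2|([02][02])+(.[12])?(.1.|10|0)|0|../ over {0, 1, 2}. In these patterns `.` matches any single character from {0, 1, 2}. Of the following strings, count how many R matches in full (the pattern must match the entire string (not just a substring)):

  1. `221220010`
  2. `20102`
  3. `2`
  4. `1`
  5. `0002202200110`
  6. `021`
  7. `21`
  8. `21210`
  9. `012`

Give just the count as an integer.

1 → no match
2 → no match
3 → match
4 → no match
5 → match
6 → no match
7 → match
8 → no match
9 → no match
Total matched: 3

3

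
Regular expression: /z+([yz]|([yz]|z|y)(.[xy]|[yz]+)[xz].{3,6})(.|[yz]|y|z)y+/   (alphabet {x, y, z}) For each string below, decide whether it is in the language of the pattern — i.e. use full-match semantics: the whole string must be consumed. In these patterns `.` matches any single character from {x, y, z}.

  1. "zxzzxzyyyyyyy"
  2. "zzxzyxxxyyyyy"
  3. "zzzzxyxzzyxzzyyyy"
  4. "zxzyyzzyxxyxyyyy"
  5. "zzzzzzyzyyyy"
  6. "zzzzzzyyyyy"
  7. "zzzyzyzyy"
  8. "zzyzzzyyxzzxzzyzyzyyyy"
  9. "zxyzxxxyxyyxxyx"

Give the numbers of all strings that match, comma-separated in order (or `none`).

1 → no match
2 → no match
3 → match
4 → no match
5 → match
6 → match
7 → no match
8 → no match
9 → no match — must end with "y"

3, 5, 6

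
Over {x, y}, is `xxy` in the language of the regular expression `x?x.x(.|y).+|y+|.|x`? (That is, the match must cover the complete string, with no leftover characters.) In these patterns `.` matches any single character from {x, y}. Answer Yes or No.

No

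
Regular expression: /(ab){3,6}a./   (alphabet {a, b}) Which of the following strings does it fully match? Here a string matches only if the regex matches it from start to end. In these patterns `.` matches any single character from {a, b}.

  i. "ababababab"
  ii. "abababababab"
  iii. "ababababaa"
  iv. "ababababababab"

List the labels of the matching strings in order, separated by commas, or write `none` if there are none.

i. "ababababab" → match
ii. "abababababab" → match
iii. "ababababaa" → match
iv → match

i, ii, iii, iv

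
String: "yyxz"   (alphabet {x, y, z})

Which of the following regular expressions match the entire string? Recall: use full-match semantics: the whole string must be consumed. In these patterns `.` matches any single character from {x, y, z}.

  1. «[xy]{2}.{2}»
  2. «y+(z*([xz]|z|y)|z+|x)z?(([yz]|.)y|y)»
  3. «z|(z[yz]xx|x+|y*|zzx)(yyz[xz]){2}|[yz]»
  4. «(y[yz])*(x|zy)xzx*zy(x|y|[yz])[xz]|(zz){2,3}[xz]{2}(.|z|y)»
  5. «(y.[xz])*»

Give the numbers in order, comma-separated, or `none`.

1 → match
2 → no match — must end with "y"
3 → no match
4 → no match
5 → no match

1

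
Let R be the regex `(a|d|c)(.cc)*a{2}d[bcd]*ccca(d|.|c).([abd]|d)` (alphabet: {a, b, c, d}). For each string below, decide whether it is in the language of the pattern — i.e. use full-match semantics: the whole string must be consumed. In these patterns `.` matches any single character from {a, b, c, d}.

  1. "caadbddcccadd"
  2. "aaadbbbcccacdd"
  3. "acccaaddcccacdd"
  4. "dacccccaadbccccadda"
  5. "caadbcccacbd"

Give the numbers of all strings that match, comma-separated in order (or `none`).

1 → no match
2 → match
3 → match
4 → match
5 → match

2, 3, 4, 5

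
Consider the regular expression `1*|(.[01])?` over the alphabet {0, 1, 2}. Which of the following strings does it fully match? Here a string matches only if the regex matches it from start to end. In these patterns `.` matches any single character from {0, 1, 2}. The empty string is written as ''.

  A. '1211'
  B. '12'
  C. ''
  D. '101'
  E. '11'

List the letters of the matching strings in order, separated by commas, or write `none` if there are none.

C, E

A → no match
B → no match
C → match
D → no match
E → match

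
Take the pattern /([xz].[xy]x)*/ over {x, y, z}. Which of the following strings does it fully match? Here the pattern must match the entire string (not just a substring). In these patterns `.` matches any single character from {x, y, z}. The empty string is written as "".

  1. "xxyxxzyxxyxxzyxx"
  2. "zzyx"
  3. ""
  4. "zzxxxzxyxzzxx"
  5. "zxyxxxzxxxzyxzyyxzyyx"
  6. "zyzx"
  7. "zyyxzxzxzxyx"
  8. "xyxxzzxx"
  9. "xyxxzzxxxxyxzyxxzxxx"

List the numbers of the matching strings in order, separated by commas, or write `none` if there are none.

1 → match
2 → match
3 → match
4 → no match
5 → no match
6 → no match
7 → no match
8 → match
9 → match

1, 2, 3, 8, 9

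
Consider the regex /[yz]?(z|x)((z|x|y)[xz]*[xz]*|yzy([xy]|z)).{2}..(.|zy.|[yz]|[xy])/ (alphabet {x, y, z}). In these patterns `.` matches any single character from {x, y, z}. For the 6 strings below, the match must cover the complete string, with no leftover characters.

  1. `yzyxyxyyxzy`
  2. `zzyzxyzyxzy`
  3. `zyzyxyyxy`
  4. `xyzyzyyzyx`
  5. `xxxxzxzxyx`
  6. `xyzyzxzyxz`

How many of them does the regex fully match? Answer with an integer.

1 → no match
2 → no match
3 → no match
4 → match
5 → match
6 → match
Total matched: 3

3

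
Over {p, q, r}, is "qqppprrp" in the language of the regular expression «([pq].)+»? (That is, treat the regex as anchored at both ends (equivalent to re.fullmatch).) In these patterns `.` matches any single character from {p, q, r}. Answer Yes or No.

No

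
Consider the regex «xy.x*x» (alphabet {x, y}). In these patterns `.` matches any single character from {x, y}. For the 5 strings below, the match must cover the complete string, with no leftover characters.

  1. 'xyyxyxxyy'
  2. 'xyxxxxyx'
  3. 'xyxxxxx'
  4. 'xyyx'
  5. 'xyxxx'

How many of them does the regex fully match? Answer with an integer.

3

1 → no match — must end with 'x'
2 → no match
3 → match
4 → match
5 → match
Total matched: 3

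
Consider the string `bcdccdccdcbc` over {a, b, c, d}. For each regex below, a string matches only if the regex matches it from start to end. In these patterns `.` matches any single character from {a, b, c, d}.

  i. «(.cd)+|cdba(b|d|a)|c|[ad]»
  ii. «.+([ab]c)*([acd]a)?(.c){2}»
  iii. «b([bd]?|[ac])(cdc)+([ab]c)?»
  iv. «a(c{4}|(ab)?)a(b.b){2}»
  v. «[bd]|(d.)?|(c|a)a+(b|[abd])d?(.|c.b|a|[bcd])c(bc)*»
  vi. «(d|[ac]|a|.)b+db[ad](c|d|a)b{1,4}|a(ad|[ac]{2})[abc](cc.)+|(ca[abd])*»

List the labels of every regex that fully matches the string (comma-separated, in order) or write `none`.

i → no match
ii → match
iii → match
iv → no match — must start with `a`
v → no match
vi → no match

ii, iii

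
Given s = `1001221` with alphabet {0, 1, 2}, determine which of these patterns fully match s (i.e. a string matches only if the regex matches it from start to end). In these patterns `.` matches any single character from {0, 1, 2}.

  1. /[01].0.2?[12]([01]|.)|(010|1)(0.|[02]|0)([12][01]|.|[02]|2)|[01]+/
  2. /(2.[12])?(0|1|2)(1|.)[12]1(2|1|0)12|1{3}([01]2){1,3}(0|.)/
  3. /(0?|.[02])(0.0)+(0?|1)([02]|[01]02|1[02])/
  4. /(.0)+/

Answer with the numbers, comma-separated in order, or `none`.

1

1 → match
2 → no match
3 → no match
4 → no match — must end with `0`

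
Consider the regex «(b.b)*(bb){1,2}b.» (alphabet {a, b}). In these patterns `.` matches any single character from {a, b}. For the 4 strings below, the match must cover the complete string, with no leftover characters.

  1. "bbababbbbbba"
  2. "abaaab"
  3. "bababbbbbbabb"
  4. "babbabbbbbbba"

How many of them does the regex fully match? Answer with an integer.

1. "bbababbbbbba" → no match
2. "abaaab" → no match
3 → no match
4 → match
Total matched: 1

1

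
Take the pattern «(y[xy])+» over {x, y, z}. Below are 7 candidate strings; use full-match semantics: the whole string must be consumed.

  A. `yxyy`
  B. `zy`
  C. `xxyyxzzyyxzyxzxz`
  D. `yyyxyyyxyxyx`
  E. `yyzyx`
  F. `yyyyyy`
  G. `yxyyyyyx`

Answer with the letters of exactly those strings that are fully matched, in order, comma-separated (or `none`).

A → match
B → no match — must start with `y`
C → no match — must start with `y`
D → match
E → no match
F → match
G → match

A, D, F, G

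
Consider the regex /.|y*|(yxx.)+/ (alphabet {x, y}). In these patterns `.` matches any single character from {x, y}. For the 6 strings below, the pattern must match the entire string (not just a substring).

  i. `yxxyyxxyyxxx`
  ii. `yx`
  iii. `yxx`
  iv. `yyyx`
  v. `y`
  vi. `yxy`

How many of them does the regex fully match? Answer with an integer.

i. `yxxyyxxyyxxx` → match
ii. `yx` → no match
iii. `yxx` → no match
iv. `yyyx` → no match
v. `y` → match
vi. `yxy` → no match
Total matched: 2

2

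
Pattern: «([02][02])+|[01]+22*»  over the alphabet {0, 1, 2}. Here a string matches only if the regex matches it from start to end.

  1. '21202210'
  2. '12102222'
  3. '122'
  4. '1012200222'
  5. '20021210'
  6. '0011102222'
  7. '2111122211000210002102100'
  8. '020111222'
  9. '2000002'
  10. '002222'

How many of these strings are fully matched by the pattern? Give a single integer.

3

1 → no match
2 → no match
3 → match
4 → no match
5 → no match
6 → match
7 → no match
8 → no match
9 → no match
10 → match
Total matched: 3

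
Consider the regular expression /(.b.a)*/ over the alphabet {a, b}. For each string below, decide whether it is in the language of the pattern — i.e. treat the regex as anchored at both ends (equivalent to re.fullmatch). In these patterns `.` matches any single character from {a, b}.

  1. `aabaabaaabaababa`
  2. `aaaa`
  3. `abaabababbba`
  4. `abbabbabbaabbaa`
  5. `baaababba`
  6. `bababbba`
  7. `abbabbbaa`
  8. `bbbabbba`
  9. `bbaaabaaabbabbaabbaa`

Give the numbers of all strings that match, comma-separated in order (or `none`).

1 → no match
2. `aaaa` → no match
3. `abaabababbba` → no match
4 → no match
5. `baaababba` → no match
6. `bababbba` → no match
7. `abbabbbaa` → no match
8. `bbbabbba` → match
9 → match

8, 9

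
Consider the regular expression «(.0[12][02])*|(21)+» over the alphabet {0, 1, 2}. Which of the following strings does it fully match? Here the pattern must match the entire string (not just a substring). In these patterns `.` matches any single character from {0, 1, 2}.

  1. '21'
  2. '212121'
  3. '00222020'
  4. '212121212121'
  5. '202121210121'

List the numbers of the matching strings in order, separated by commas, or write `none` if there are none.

1, 2, 3, 4

1. '21' → match
2. '212121' → match
3. '00222020' → match
4. '212121212121' → match
5. '202121210121' → no match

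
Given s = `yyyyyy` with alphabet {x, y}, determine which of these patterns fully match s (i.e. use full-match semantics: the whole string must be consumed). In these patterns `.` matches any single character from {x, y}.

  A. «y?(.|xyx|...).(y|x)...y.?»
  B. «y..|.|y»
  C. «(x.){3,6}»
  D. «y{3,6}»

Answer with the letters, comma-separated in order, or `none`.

D

A → no match
B → no match
C → no match — must start with `x`
D → match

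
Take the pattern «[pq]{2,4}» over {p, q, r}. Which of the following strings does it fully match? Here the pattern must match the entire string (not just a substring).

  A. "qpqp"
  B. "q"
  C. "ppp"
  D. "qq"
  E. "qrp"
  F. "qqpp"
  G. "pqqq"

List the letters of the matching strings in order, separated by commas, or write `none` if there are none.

A, C, D, F, G

A. "qpqp" → match
B. "q" → no match
C. "ppp" → match
D. "qq" → match
E. "qrp" → no match
F. "qqpp" → match
G. "pqqq" → match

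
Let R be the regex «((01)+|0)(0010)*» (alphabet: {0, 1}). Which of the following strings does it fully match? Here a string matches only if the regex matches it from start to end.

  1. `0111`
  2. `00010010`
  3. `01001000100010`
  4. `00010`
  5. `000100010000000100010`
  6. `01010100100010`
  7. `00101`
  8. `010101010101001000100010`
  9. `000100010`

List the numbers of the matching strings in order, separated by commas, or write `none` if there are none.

1 → no match
2 → no match
3 → match
4 → match
5 → no match
6 → match
7 → no match
8 → match
9 → match

3, 4, 6, 8, 9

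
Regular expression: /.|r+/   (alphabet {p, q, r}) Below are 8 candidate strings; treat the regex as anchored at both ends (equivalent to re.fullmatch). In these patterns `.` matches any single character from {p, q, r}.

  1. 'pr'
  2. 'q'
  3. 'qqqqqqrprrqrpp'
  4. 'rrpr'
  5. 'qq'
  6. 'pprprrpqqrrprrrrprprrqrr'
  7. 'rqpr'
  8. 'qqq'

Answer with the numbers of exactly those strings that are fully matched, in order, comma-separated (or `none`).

2

1 → no match
2 → match
3 → no match
4 → no match
5 → no match
6 → no match
7 → no match
8 → no match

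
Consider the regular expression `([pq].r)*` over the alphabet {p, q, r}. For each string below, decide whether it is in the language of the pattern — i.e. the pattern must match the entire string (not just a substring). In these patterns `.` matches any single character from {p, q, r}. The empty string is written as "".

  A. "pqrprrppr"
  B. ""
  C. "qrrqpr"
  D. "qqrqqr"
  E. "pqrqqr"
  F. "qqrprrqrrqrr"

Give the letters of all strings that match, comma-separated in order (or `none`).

A → match
B → match
C → match
D → match
E → match
F → match

A, B, C, D, E, F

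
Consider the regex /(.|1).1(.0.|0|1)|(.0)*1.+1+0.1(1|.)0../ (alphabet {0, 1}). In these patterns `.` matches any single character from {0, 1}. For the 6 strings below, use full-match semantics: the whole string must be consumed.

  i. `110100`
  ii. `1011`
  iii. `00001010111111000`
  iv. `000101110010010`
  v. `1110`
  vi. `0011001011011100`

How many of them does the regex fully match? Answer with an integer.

2

i → no match
ii → match
iii → no match
iv → no match
v → match
vi → no match
Total matched: 2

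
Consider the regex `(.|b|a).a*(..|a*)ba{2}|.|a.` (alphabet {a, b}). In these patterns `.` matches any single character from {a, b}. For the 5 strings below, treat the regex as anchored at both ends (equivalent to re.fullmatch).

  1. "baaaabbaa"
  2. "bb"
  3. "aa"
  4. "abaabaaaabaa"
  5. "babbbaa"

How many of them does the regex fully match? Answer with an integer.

1 → match
2 → no match
3 → match
4 → no match
5 → match
Total matched: 3

3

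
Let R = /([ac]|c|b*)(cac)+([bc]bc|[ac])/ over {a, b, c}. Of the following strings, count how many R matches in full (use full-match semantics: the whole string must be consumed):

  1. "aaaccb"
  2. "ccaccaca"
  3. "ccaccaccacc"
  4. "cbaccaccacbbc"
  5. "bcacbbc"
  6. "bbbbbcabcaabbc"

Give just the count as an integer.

1. "aaaccb" → no match
2. "ccaccaca" → match
3. "ccaccaccacc" → match
4 → no match
5. "bcacbbc" → match
6 → no match
Total matched: 3

3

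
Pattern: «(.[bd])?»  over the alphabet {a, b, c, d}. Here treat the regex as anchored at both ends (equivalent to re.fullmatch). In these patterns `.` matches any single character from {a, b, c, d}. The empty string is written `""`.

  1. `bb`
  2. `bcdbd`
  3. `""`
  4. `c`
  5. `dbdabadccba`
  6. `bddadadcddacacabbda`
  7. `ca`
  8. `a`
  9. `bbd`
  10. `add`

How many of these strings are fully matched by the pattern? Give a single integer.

2

1 → match
2 → no match
3 → match
4 → no match
5 → no match
6 → no match
7 → no match
8 → no match
9 → no match
10 → no match
Total matched: 2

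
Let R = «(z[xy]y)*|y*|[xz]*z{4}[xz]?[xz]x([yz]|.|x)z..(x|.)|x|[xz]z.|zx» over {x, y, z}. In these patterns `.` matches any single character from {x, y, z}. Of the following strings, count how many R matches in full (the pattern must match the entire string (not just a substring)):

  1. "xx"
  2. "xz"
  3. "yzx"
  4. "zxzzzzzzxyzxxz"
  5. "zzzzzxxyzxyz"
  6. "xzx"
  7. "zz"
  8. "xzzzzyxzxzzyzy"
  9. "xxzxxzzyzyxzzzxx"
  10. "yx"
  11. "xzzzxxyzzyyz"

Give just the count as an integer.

3

1 → no match
2 → no match
3 → no match
4 → match
5 → match
6 → match
7 → no match
8 → no match
9 → no match
10 → no match
11 → no match
Total matched: 3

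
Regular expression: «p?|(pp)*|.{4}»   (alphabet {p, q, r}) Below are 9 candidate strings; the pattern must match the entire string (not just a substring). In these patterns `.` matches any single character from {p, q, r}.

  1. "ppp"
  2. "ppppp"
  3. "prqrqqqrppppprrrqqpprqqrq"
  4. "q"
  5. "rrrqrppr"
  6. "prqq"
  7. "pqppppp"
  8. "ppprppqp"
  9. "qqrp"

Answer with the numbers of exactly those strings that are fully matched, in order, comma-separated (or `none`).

6, 9

1 → no match
2 → no match
3 → no match
4 → no match
5 → no match
6 → match
7 → no match
8 → no match
9 → match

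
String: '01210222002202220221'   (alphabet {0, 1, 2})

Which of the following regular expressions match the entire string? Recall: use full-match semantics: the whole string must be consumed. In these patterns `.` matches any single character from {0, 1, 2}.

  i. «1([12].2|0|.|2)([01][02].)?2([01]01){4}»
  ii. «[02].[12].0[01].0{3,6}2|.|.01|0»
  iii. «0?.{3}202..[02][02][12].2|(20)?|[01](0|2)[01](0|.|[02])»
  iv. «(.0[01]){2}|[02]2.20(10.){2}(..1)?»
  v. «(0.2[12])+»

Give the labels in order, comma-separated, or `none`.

i → no match — must start with '1'
ii → no match
iii → no match
iv → no match
v → match

v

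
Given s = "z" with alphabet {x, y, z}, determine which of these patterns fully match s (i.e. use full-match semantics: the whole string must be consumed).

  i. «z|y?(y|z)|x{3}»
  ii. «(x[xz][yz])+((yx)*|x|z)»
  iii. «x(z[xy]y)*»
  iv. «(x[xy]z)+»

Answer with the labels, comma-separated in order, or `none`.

i

i → match
ii → no match — must start with "x"
iii → no match — must start with "x"
iv → no match — must start with "x"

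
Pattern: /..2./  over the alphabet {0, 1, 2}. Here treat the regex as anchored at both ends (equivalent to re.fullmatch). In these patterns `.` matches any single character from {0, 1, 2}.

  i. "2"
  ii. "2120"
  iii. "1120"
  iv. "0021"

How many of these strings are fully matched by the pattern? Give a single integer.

i → no match
ii → match
iii → match
iv → match
Total matched: 3

3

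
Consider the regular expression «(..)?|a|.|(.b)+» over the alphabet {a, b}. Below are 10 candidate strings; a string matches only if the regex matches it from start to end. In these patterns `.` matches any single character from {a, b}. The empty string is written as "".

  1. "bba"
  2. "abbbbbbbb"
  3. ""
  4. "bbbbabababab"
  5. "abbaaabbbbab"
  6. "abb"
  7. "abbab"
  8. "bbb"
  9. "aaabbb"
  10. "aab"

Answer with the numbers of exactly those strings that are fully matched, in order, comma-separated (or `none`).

1 → no match
2 → no match
3 → match
4 → match
5 → no match
6 → no match
7 → no match
8 → no match
9 → no match
10 → no match

3, 4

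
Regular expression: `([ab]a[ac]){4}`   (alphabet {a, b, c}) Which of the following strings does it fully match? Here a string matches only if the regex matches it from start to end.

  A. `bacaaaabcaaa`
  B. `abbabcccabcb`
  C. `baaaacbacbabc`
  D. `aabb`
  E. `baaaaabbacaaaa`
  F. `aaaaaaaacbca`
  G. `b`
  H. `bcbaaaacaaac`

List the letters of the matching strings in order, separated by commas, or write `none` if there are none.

none

A → no match
B → no match
C → no match
D → no match
E → no match
F → no match
G → no match
H → no match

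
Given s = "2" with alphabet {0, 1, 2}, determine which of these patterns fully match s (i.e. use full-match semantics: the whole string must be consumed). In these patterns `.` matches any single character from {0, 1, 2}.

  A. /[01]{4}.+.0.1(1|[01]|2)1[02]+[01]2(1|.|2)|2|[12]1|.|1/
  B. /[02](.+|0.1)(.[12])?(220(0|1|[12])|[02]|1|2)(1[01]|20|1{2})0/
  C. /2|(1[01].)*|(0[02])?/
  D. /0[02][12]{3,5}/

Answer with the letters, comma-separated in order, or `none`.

A, C

A → match
B → no match — must end with "0"
C → match
D → no match — must start with "0"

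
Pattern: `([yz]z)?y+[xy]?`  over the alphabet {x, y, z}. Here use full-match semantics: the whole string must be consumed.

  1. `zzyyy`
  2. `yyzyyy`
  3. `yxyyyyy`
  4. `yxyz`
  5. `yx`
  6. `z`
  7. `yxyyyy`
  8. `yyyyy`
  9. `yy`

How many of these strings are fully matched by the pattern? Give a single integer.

4

1 → match
2 → no match
3 → no match
4 → no match
5 → match
6 → no match
7 → no match
8 → match
9 → match
Total matched: 4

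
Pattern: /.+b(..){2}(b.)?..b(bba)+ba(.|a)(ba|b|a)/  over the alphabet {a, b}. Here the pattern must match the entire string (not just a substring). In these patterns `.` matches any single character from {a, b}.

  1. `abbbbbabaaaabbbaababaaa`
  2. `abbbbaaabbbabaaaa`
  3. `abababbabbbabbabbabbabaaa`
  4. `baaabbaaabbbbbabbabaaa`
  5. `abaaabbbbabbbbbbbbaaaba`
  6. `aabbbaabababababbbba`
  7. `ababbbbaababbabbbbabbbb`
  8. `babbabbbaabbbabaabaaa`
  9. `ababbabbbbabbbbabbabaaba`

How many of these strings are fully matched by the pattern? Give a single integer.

3

1 → no match
2 → no match
3 → match
4 → match
5 → no match
6 → no match
7 → no match
8 → no match
9 → match
Total matched: 3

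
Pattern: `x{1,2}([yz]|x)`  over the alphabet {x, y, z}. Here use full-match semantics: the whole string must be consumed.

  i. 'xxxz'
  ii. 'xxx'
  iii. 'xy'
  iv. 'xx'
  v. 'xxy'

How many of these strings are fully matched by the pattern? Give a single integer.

4

i → no match
ii → match
iii → match
iv → match
v → match
Total matched: 4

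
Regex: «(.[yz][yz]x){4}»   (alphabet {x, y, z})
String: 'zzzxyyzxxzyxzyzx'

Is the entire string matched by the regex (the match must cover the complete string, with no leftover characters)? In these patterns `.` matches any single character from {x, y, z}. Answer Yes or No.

Yes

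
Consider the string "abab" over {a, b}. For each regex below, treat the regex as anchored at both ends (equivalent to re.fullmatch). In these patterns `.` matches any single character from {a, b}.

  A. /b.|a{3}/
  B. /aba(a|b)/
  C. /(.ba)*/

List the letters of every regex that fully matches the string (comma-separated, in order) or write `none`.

B

A → no match
B → match
C → no match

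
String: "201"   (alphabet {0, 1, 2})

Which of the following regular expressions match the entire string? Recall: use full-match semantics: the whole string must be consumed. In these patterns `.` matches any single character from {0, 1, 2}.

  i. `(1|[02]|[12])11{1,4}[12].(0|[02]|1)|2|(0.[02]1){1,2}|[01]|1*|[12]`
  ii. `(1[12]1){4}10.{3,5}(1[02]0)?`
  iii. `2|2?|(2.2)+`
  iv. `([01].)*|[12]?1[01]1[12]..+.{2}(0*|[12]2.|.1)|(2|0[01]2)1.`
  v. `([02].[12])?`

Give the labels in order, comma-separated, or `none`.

v

i → no match
ii → no match — must start with "1"
iii → no match
iv → no match
v → match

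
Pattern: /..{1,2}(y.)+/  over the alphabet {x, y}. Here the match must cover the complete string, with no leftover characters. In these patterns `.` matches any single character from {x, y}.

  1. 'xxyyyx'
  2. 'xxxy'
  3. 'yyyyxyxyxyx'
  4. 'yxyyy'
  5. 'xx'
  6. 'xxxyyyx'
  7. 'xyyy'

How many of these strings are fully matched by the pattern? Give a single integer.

1 → match
2 → no match
3 → match
4 → match
5 → no match
6 → match
7 → match
Total matched: 5

5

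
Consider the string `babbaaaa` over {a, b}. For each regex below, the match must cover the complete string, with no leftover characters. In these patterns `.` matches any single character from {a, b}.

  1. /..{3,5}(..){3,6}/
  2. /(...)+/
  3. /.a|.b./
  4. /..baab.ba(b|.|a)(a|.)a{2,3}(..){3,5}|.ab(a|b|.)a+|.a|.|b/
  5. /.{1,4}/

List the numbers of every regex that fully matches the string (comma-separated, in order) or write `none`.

1 → no match
2 → no match
3 → no match
4 → match
5 → no match

4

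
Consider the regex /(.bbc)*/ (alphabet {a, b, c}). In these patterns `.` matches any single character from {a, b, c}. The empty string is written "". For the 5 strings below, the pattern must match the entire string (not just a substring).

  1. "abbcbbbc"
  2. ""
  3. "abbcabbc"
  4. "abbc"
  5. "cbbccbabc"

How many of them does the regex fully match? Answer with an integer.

1 → match
2 → match
3 → match
4 → match
5 → no match
Total matched: 4

4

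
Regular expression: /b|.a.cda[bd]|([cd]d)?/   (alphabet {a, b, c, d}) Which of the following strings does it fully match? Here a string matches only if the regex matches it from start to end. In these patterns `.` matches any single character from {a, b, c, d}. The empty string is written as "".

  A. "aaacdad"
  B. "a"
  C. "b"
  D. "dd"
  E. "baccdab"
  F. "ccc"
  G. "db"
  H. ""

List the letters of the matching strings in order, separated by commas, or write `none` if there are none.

A, C, D, E, H

A → match
B → no match
C → match
D → match
E → match
F → no match
G → no match
H → match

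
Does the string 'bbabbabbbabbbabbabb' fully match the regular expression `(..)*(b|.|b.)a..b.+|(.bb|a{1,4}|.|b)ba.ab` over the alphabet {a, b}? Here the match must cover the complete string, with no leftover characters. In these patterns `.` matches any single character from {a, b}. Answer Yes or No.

Yes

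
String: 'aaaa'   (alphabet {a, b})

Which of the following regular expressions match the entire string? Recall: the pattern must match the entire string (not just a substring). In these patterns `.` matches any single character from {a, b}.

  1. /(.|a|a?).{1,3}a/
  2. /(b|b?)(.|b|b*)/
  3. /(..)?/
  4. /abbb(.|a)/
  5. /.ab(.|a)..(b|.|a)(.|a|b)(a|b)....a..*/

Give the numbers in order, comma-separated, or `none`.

1 → match
2 → no match
3 → no match
4 → no match — must start with 'abbb'
5 → no match

1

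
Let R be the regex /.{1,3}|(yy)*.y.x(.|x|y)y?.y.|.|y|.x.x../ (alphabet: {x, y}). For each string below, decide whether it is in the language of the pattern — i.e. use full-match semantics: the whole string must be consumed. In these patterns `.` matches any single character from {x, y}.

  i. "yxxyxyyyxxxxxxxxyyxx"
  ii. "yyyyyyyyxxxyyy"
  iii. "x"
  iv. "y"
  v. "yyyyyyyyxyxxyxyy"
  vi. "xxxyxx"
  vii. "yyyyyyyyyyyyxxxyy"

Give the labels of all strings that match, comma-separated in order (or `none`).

ii, iii, iv, v

i → no match
ii → match
iii → match
iv → match
v → match
vi → no match
vii → no match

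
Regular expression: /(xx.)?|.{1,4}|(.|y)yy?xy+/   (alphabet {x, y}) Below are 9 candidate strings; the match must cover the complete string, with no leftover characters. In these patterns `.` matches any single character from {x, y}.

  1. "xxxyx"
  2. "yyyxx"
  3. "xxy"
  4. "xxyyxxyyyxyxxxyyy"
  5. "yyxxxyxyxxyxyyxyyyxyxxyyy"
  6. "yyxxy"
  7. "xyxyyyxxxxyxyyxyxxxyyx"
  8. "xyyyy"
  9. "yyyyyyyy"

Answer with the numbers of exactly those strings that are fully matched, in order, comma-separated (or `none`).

1. "xxxyx" → no match
2. "yyyxx" → no match
3. "xxy" → match
4 → no match
5 → no match
6. "yyxxy" → no match
7 → no match
8. "xyyyy" → no match
9. "yyyyyyyy" → no match

3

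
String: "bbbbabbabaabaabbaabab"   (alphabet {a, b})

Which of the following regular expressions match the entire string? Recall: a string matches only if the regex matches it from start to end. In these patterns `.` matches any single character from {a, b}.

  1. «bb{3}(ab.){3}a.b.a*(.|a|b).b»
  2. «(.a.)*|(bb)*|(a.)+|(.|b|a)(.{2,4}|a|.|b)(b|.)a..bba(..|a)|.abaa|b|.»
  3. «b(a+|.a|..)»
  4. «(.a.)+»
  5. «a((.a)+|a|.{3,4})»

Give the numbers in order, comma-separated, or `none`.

1 → match
2 → no match
3 → no match
4 → no match
5 → no match — must start with "a"

1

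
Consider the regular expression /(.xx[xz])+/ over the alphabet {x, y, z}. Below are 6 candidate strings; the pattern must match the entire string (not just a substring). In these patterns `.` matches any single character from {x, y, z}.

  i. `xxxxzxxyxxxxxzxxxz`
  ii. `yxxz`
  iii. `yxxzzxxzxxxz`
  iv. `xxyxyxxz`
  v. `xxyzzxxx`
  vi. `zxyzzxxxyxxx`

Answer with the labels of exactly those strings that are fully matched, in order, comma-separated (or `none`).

i → no match
ii. `yxxz` → match
iii. `yxxzzxxzxxxz` → match
iv. `xxyxyxxz` → no match
v. `xxyzzxxx` → no match
vi. `zxyzzxxxyxxx` → no match

ii, iii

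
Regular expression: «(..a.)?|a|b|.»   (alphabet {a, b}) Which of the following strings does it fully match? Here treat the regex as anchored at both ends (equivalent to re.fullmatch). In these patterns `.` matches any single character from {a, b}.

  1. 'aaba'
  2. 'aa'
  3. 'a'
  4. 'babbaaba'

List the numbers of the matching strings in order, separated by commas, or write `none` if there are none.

1 → no match
2 → no match
3 → match
4 → no match

3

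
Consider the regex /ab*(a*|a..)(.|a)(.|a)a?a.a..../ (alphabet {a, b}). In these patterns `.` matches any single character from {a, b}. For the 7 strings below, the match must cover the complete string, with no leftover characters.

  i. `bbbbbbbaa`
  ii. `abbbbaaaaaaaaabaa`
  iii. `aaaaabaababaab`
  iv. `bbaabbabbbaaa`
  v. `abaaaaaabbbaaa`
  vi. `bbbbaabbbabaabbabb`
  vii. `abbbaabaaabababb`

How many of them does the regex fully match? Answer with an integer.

3

i. `bbbbbbbaa` → no match — must start with `a`
ii → match
iii → match
iv → no match — must start with `a`
v → no match
vi → no match — must start with `a`
vii → match
Total matched: 3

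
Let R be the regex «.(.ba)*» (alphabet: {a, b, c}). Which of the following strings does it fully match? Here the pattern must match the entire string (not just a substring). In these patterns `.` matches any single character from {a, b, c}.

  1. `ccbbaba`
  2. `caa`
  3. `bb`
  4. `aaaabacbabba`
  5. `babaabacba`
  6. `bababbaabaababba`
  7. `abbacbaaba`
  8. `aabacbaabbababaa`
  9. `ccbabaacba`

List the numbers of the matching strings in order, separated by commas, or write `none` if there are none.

5, 6, 7

1 → no match
2 → no match
3 → no match
4 → no match
5 → match
6 → match
7 → match
8 → no match
9 → no match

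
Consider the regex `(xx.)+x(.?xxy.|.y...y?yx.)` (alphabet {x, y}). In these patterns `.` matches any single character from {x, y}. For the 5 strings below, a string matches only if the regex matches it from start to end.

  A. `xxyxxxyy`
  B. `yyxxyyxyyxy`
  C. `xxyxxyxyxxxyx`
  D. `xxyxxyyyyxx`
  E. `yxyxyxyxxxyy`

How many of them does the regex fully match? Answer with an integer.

1

A → match
B → no match — must start with `xx`
C → no match
D → no match
E → no match — must start with `xx`
Total matched: 1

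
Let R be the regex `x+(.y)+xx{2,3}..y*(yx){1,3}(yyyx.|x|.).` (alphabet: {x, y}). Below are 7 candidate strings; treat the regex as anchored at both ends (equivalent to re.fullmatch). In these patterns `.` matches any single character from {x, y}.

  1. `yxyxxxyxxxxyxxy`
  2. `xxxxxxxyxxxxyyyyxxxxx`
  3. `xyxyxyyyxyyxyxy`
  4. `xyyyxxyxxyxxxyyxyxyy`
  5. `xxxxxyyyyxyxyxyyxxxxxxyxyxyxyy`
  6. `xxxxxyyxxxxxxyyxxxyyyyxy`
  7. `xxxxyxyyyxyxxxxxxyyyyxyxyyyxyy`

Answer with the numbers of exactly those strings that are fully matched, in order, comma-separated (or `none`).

1 → no match — must start with `x`
2 → no match
3 → no match
4 → no match
5 → no match
6 → no match
7 → match

7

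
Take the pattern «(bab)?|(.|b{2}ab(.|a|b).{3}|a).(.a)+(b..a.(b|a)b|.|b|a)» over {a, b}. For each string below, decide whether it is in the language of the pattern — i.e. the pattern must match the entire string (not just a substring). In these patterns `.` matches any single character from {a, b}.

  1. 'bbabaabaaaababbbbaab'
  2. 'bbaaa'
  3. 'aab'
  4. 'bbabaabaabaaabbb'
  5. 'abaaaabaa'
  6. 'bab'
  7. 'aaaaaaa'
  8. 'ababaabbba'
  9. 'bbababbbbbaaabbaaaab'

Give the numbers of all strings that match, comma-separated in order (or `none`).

2, 5, 6, 7, 9

1 → no match
2 → match
3 → no match
4 → no match
5 → match
6 → match
7 → match
8 → no match
9 → match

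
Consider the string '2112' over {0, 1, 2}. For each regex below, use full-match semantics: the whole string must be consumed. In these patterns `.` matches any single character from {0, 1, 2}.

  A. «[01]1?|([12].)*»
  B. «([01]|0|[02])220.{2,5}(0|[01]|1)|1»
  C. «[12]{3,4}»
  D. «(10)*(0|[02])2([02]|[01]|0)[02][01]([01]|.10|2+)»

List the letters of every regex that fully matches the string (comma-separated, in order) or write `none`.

A → match
B → no match
C → match
D → no match

A, C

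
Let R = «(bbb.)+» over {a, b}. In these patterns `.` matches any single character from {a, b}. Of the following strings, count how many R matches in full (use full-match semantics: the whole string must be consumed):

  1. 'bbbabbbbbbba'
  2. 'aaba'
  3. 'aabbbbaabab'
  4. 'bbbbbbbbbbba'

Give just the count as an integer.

2

1 → match
2 → no match — must start with 'bbb'
3 → no match — must start with 'bbb'
4 → match
Total matched: 2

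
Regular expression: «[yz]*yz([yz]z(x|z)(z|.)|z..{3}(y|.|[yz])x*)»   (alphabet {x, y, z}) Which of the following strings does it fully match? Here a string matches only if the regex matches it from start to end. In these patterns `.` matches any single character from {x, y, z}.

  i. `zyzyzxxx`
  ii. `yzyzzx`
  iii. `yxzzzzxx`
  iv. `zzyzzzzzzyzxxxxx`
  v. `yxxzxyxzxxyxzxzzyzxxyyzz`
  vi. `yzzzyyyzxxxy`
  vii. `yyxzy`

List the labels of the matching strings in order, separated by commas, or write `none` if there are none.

i → no match
ii → match
iii → no match
iv → no match
v → no match
vi → no match
vii → no match

ii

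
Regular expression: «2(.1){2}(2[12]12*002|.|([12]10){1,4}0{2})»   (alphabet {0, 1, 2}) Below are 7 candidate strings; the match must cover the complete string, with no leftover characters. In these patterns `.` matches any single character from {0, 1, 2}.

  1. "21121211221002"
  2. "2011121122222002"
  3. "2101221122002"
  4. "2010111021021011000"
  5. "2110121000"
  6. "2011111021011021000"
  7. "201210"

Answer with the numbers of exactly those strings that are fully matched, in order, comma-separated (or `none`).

2, 4, 5, 6, 7

1 → no match
2 → match
3 → no match
4 → match
5 → match
6 → match
7 → match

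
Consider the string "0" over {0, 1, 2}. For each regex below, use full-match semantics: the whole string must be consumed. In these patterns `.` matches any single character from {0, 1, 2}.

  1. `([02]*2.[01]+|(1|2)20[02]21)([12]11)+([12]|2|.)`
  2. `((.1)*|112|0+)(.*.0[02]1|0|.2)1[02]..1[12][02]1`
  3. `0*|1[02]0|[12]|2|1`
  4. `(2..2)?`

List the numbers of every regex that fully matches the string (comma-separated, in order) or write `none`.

3

1 → no match
2 → no match — must end with "1"
3 → match
4 → no match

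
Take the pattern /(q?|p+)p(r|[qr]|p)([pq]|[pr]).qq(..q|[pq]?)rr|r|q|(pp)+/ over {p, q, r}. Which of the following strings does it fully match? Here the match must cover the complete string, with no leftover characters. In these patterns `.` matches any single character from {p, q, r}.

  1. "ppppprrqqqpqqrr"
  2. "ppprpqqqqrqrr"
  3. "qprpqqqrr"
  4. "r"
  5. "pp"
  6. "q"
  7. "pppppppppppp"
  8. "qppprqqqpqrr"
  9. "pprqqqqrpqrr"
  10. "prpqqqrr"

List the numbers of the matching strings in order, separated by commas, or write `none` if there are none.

1, 2, 3, 4, 5, 6, 7, 8, 9, 10

1 → match
2 → match
3 → match
4 → match
5 → match
6 → match
7 → match
8 → match
9 → match
10 → match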